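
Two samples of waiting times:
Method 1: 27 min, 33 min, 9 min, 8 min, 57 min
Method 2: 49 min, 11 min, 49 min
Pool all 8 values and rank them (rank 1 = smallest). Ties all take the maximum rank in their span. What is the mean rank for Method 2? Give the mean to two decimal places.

Sorted (ascending): 8, 9, 11, 27, 33, 49, 49, 57
The 2 values of 49 occupy positions 6–7 → each gets rank 7.
Method 2 values → pooled ranks: 49→7, 11→3, 49→7
Mean rank = (7 + 3 + 7) / 3 = 5.67

5.67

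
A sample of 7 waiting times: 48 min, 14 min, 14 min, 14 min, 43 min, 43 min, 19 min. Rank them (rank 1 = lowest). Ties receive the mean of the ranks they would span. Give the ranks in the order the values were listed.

Sorted (ascending): 14, 14, 14, 19, 43, 43, 48
The 3 values of 14 occupy positions 1–3 → average rank 2.
The 2 values of 43 occupy positions 5–6 → average rank (5+6)/2 = 5.5.

7, 2, 2, 2, 5.5, 5.5, 4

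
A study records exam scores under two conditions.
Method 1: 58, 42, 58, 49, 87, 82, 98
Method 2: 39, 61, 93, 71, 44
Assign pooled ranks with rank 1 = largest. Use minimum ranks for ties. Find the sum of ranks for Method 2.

Sorted (descending): 98, 93, 87, 82, 71, 61, 58, 58, 49, 44, 42, 39
The 2 values of 58 occupy positions 7–8 → each gets rank 7.
Method 2 values → pooled ranks: 39→12, 61→6, 93→2, 71→5, 44→10
Rank sum = 12 + 6 + 2 + 5 + 10 = 35

35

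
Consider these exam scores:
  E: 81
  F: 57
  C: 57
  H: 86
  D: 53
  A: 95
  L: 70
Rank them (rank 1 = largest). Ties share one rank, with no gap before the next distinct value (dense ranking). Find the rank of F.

Sorted (descending): 95, 86, 81, 70, 57, 57, 53
The 2 values of 57 share dense rank 5.
Remaining distinct values take the next consecutive integers.
F has value 57 → rank 5.

5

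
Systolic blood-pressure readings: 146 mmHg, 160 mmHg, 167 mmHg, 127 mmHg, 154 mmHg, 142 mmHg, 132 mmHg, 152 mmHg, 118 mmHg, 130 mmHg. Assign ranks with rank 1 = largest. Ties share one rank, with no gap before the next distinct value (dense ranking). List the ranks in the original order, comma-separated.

Sorted (descending): 167, 160, 154, 152, 146, 142, 132, 130, 127, 118
No ties — each value takes its position as its rank.

5, 2, 1, 9, 3, 6, 7, 4, 10, 8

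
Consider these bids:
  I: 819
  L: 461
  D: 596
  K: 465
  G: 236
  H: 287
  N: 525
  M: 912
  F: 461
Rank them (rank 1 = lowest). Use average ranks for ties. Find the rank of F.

Sorted (ascending): 236, 287, 461, 461, 465, 525, 596, 819, 912
The 2 values of 461 occupy positions 3–4 → average rank (3+4)/2 = 3.5.
F has value 461 → rank 3.5.

3.5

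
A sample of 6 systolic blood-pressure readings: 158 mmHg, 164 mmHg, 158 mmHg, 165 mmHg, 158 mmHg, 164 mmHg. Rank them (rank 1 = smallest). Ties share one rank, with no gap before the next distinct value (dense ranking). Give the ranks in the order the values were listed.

Sorted (ascending): 158, 158, 158, 164, 164, 165
The 3 values of 158 share dense rank 1.
The 2 values of 164 share dense rank 2.
Remaining distinct values take the next consecutive integers.

1, 2, 1, 3, 1, 2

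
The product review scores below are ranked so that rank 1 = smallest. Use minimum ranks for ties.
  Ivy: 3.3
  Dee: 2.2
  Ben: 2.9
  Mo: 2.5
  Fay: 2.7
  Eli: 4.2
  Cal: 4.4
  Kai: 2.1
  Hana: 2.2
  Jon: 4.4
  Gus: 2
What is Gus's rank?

1

Sorted (ascending): 2, 2.1, 2.2, 2.2, 2.5, 2.7, 2.9, 3.3, 4.2, 4.4, 4.4
The 2 values of 2.2 occupy positions 3–4 → each gets rank 3.
The 2 values of 4.4 occupy positions 10–11 → each gets rank 10.
Gus has value 2 → rank 1.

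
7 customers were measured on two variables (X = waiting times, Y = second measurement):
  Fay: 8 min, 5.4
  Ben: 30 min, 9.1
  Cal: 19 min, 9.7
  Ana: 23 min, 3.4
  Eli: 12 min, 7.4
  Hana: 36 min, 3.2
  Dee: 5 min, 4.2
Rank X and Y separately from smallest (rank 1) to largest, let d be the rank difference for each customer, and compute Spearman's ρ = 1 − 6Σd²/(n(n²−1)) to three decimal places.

Ranks of variable 1: 2, 6, 4, 5, 3, 7, 1
Ranks of variable 2: 4, 6, 7, 2, 5, 1, 3
d = r₁ − r₂: -2, 0, -3, 3, -2, 6, -2
d²: 4, 0, 9, 9, 4, 36, 4; Σd² = 66
ρ = 1 − 6·66/(7·48) = 1 − 396/336 = -0.179

-0.179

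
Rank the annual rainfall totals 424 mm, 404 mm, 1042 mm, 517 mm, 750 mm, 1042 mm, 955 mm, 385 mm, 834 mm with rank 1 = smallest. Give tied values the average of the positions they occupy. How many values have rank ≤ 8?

7

Sorted (ascending): 385, 404, 424, 517, 750, 834, 955, 1042, 1042
The 2 values of 1042 occupy positions 8–9 → average rank (8+9)/2 = 8.5.
Ranks ≤ 8: {1, 2, 3, 4, 5, 6, 7} → 7 values.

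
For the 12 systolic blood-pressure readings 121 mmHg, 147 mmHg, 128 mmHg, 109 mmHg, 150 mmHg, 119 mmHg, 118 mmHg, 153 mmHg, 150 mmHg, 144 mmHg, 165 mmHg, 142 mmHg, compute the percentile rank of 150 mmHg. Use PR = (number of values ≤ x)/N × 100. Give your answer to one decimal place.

83.3

N = 12.
Strictly below 150: 8. Equal to 150: 2.
PR = 10/12 × 100 = 83.3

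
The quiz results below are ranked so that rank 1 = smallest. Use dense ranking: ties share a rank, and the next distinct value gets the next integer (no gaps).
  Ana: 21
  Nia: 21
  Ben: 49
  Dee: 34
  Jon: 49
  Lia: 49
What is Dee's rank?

Sorted (ascending): 21, 21, 34, 49, 49, 49
The 2 values of 21 share dense rank 1.
The 3 values of 49 share dense rank 3.
Remaining distinct values take the next consecutive integers.
Dee has value 34 → rank 2.

2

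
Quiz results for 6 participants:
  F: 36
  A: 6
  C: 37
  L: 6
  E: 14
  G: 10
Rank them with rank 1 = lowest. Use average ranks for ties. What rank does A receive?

1.5

Sorted (ascending): 6, 6, 10, 14, 36, 37
The 2 values of 6 occupy positions 1–2 → average rank (1+2)/2 = 1.5.
A has value 6 → rank 1.5.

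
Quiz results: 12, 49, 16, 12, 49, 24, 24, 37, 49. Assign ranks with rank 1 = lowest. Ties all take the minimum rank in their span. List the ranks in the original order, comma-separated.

1, 7, 3, 1, 7, 4, 4, 6, 7

Sorted (ascending): 12, 12, 16, 24, 24, 37, 49, 49, 49
The 2 values of 12 occupy positions 1–2 → each gets rank 1.
The 2 values of 24 occupy positions 4–5 → each gets rank 4.
The 3 values of 49 occupy positions 7–9 → each gets rank 7.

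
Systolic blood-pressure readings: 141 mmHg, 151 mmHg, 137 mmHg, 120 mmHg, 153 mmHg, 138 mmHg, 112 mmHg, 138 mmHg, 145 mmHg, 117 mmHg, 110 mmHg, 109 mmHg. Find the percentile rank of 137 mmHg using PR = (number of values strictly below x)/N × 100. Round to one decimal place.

N = 12.
Strictly below 137: 5. Equal to 137: 1.
PR = 5/12 × 100 = 41.7

41.7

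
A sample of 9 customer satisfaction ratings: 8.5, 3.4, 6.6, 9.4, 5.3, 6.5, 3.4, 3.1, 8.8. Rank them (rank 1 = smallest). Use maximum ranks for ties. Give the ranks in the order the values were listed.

Sorted (ascending): 3.1, 3.4, 3.4, 5.3, 6.5, 6.6, 8.5, 8.8, 9.4
The 2 values of 3.4 occupy positions 2–3 → each gets rank 3.

7, 3, 6, 9, 4, 5, 3, 1, 8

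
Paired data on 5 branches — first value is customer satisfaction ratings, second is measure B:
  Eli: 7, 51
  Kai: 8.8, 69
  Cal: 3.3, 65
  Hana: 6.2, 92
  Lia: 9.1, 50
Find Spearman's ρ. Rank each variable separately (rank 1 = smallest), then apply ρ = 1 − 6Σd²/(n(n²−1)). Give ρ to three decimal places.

Ranks of variable 1: 3, 4, 1, 2, 5
Ranks of variable 2: 2, 4, 3, 5, 1
d = r₁ − r₂: 1, 0, -2, -3, 4
d²: 1, 0, 4, 9, 16; Σd² = 30
ρ = 1 − 6·30/(5·24) = 1 − 180/120 = -0.500

-0.500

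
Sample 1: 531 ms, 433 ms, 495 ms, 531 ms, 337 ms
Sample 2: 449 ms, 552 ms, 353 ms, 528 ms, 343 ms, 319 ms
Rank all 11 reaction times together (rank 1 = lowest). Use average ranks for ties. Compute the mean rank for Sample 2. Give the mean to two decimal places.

Sorted (ascending): 319, 337, 343, 353, 433, 449, 495, 528, 531, 531, 552
The 2 values of 531 occupy positions 9–10 → average rank (9+10)/2 = 9.5.
Sample 2 values → pooled ranks: 449→6, 552→11, 353→4, 528→8, 343→3, 319→1
Mean rank = (6 + 11 + 4 + 8 + 3 + 1) / 6 = 5.50

5.50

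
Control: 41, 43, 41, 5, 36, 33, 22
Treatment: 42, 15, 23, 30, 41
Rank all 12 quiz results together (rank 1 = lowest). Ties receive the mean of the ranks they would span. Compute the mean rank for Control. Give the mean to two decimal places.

6.71

Sorted (ascending): 5, 15, 22, 23, 30, 33, 36, 41, 41, 41, 42, 43
The 3 values of 41 occupy positions 8–10 → average rank 9.
Control values → pooled ranks: 41→9, 43→12, 41→9, 5→1, 36→7, 33→6, 22→3
Mean rank = (9 + 12 + 9 + 1 + 7 + 6 + 3) / 7 = 6.71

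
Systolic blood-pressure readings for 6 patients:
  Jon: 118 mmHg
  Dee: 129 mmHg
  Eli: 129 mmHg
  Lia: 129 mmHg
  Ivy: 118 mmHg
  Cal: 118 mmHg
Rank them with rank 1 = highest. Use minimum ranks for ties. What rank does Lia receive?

1

Sorted (descending): 129, 129, 129, 118, 118, 118
The 3 values of 129 occupy positions 1–3 → each gets rank 1.
The 3 values of 118 occupy positions 4–6 → each gets rank 4.
Lia has value 129 mmHg → rank 1.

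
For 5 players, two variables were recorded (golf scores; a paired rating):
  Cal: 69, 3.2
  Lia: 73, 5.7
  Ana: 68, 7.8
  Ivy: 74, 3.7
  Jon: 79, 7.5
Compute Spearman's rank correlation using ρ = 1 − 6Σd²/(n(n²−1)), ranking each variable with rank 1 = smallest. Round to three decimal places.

-0.100

Ranks of variable 1: 2, 3, 1, 4, 5
Ranks of variable 2: 1, 3, 5, 2, 4
d = r₁ − r₂: 1, 0, -4, 2, 1
d²: 1, 0, 16, 4, 1; Σd² = 22
ρ = 1 − 6·22/(5·24) = 1 − 132/120 = -0.100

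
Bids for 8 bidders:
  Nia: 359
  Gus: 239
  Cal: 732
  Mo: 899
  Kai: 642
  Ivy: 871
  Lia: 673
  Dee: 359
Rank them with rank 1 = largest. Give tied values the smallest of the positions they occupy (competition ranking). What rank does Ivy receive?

2

Sorted (descending): 899, 871, 732, 673, 642, 359, 359, 239
The 2 values of 359 occupy positions 6–7 → each gets rank 6.
Ivy has value 871 → rank 2.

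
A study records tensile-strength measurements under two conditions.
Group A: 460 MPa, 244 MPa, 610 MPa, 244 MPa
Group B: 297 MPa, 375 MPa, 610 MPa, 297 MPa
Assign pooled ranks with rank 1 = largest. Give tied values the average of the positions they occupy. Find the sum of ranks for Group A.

19.5

Sorted (descending): 610, 610, 460, 375, 297, 297, 244, 244
The 2 values of 610 occupy positions 1–2 → average rank (1+2)/2 = 1.5.
The 2 values of 297 occupy positions 5–6 → average rank (5+6)/2 = 5.5.
The 2 values of 244 occupy positions 7–8 → average rank (7+8)/2 = 7.5.
Group A values → pooled ranks: 460→3, 244→7.5, 610→1.5, 244→7.5
Rank sum = 3 + 7.5 + 1.5 + 7.5 = 19.5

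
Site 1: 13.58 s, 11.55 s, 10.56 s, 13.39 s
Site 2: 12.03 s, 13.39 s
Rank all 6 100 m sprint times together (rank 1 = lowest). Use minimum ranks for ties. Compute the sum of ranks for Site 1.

13

Sorted (ascending): 10.56, 11.55, 12.03, 13.39, 13.39, 13.58
The 2 values of 13.39 occupy positions 4–5 → each gets rank 4.
Site 1 values → pooled ranks: 13.58→6, 11.55→2, 10.56→1, 13.39→4
Rank sum = 6 + 2 + 1 + 4 = 13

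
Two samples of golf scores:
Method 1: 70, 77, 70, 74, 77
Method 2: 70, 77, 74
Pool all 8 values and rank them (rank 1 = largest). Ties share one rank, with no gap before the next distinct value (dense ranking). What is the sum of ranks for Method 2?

6

Sorted (descending): 77, 77, 77, 74, 74, 70, 70, 70
The 3 values of 77 share dense rank 1.
The 2 values of 74 share dense rank 2.
The 3 values of 70 share dense rank 3.
Method 2 values → pooled ranks: 70→3, 77→1, 74→2
Rank sum = 3 + 1 + 2 = 6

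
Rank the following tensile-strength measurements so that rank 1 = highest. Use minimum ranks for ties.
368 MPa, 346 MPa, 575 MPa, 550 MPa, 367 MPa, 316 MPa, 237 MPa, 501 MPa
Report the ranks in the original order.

4, 6, 1, 2, 5, 7, 8, 3

Sorted (descending): 575, 550, 501, 368, 367, 346, 316, 237
No ties — each value takes its position as its rank.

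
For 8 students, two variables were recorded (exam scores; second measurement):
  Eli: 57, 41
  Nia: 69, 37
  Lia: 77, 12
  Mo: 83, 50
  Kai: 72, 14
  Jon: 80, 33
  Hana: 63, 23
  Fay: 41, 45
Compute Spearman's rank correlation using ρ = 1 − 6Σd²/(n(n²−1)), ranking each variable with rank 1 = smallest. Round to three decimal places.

-0.143

Ranks of variable 1: 2, 4, 6, 8, 5, 7, 3, 1
Ranks of variable 2: 6, 5, 1, 8, 2, 4, 3, 7
d = r₁ − r₂: -4, -1, 5, 0, 3, 3, 0, -6
d²: 16, 1, 25, 0, 9, 9, 0, 36; Σd² = 96
ρ = 1 − 6·96/(8·63) = 1 − 576/504 = -0.143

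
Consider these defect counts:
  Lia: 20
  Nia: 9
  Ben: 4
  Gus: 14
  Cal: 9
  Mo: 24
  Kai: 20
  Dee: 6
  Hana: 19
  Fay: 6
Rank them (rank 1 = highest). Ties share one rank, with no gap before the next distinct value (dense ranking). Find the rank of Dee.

Sorted (descending): 24, 20, 20, 19, 14, 9, 9, 6, 6, 4
The 2 values of 20 share dense rank 2.
The 2 values of 9 share dense rank 5.
The 2 values of 6 share dense rank 6.
Remaining distinct values take the next consecutive integers.
Dee has value 6 → rank 6.

6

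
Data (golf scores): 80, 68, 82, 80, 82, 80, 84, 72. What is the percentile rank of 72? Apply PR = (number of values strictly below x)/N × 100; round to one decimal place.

12.5

N = 8.
Strictly below 72: 1. Equal to 72: 1.
PR = 1/8 × 100 = 12.5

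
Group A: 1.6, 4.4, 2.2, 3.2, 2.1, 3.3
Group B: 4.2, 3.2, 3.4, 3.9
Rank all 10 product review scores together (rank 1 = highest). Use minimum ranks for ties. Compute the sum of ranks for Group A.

39

Sorted (descending): 4.4, 4.2, 3.9, 3.4, 3.3, 3.2, 3.2, 2.2, 2.1, 1.6
The 2 values of 3.2 occupy positions 6–7 → each gets rank 6.
Group A values → pooled ranks: 1.6→10, 4.4→1, 2.2→8, 3.2→6, 2.1→9, 3.3→5
Rank sum = 10 + 1 + 8 + 6 + 9 + 5 = 39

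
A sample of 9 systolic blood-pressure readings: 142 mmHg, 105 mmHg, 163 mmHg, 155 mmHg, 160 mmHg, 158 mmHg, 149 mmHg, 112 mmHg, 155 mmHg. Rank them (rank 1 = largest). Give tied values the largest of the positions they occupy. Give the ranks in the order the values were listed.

Sorted (descending): 163, 160, 158, 155, 155, 149, 142, 112, 105
The 2 values of 155 occupy positions 4–5 → each gets rank 5.

7, 9, 1, 5, 2, 3, 6, 8, 5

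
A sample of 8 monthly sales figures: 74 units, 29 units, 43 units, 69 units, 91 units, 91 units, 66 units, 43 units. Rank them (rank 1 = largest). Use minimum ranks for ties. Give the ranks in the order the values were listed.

3, 8, 6, 4, 1, 1, 5, 6

Sorted (descending): 91, 91, 74, 69, 66, 43, 43, 29
The 2 values of 91 occupy positions 1–2 → each gets rank 1.
The 2 values of 43 occupy positions 6–7 → each gets rank 6.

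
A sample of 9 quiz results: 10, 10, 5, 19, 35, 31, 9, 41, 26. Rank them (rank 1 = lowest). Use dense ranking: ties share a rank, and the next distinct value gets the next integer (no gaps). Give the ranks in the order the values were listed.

Sorted (ascending): 5, 9, 10, 10, 19, 26, 31, 35, 41
The 2 values of 10 share dense rank 3.
Remaining distinct values take the next consecutive integers.

3, 3, 1, 4, 7, 6, 2, 8, 5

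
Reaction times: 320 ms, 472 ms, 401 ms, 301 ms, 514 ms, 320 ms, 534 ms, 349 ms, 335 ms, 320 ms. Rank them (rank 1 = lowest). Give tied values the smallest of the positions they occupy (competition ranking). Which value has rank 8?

472

Sorted (ascending): 301, 320, 320, 320, 335, 349, 401, 472, 514, 534
The 3 values of 320 occupy positions 2–4 → each gets rank 2.
Rank 8 → value 472.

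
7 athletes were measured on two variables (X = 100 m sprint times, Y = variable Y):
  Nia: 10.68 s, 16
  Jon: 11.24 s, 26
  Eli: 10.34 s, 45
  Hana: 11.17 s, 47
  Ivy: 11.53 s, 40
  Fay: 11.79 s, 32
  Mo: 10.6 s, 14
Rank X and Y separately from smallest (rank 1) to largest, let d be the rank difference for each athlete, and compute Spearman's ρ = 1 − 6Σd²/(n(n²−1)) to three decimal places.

Ranks of variable 1: 3, 5, 1, 4, 6, 7, 2
Ranks of variable 2: 2, 3, 6, 7, 5, 4, 1
d = r₁ − r₂: 1, 2, -5, -3, 1, 3, 1
d²: 1, 4, 25, 9, 1, 9, 1; Σd² = 50
ρ = 1 − 6·50/(7·48) = 1 − 300/336 = 0.107

0.107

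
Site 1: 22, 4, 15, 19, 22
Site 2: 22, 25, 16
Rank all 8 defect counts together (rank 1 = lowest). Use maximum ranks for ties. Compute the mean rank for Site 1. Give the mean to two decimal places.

4.20

Sorted (ascending): 4, 15, 16, 19, 22, 22, 22, 25
The 3 values of 22 occupy positions 5–7 → each gets rank 7.
Site 1 values → pooled ranks: 22→7, 4→1, 15→2, 19→4, 22→7
Mean rank = (7 + 1 + 2 + 4 + 7) / 5 = 4.20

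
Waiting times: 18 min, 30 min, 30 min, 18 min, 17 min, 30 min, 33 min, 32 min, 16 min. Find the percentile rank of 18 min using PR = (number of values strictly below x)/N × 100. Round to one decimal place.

22.2

N = 9.
Strictly below 18: 2. Equal to 18: 2.
PR = 2/9 × 100 = 22.2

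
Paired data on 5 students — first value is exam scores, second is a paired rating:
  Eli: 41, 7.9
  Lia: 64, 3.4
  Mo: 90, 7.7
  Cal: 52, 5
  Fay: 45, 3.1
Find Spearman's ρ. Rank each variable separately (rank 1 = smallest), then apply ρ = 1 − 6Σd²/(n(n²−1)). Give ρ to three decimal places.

-0.100

Ranks of variable 1: 1, 4, 5, 3, 2
Ranks of variable 2: 5, 2, 4, 3, 1
d = r₁ − r₂: -4, 2, 1, 0, 1
d²: 16, 4, 1, 0, 1; Σd² = 22
ρ = 1 − 6·22/(5·24) = 1 − 132/120 = -0.100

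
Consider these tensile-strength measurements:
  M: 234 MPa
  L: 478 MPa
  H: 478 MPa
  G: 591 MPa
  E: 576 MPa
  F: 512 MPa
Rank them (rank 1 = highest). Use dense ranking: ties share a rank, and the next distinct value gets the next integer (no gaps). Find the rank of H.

Sorted (descending): 591, 576, 512, 478, 478, 234
The 2 values of 478 share dense rank 4.
Remaining distinct values take the next consecutive integers.
H has value 478 MPa → rank 4.

4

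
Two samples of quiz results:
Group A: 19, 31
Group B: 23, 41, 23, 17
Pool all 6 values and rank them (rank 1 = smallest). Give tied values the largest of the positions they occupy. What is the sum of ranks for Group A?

Sorted (ascending): 17, 19, 23, 23, 31, 41
The 2 values of 23 occupy positions 3–4 → each gets rank 4.
Group A values → pooled ranks: 19→2, 31→5
Rank sum = 2 + 5 = 7

7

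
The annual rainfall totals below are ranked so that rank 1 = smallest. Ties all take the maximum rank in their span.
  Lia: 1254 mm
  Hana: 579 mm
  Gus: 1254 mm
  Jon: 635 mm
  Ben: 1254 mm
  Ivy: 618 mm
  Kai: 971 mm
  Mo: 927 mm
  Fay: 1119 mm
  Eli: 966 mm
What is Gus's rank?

Sorted (ascending): 579, 618, 635, 927, 966, 971, 1119, 1254, 1254, 1254
The 3 values of 1254 occupy positions 8–10 → each gets rank 10.
Gus has value 1254 mm → rank 10.

10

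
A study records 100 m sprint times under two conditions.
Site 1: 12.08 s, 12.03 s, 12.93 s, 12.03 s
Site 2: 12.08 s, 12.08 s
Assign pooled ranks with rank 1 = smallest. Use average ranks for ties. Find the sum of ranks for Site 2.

Sorted (ascending): 12.03, 12.03, 12.08, 12.08, 12.08, 12.93
The 2 values of 12.03 occupy positions 1–2 → average rank (1+2)/2 = 1.5.
The 3 values of 12.08 occupy positions 3–5 → average rank 4.
Site 2 values → pooled ranks: 12.08→4, 12.08→4
Rank sum = 4 + 4 = 8

8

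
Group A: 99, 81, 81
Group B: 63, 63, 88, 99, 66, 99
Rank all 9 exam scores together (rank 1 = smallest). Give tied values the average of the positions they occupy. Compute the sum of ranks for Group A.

Sorted (ascending): 63, 63, 66, 81, 81, 88, 99, 99, 99
The 2 values of 63 occupy positions 1–2 → average rank (1+2)/2 = 1.5.
The 2 values of 81 occupy positions 4–5 → average rank (4+5)/2 = 4.5.
The 3 values of 99 occupy positions 7–9 → average rank 8.
Group A values → pooled ranks: 99→8, 81→4.5, 81→4.5
Rank sum = 8 + 4.5 + 4.5 = 17

17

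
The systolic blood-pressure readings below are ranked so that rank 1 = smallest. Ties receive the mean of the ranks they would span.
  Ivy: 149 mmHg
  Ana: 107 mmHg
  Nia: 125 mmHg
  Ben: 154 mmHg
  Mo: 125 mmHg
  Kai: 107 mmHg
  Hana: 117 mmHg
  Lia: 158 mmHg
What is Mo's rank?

4.5

Sorted (ascending): 107, 107, 117, 125, 125, 149, 154, 158
The 2 values of 107 occupy positions 1–2 → average rank (1+2)/2 = 1.5.
The 2 values of 125 occupy positions 4–5 → average rank (4+5)/2 = 4.5.
Mo has value 125 mmHg → rank 4.5.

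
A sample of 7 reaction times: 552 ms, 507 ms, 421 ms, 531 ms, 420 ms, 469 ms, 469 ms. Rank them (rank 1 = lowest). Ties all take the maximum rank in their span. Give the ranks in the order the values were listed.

Sorted (ascending): 420, 421, 469, 469, 507, 531, 552
The 2 values of 469 occupy positions 3–4 → each gets rank 4.

7, 5, 2, 6, 1, 4, 4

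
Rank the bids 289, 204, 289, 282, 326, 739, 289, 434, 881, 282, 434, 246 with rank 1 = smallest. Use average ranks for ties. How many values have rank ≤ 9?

Sorted (ascending): 204, 246, 282, 282, 289, 289, 289, 326, 434, 434, 739, 881
The 2 values of 282 occupy positions 3–4 → average rank (3+4)/2 = 3.5.
The 3 values of 289 occupy positions 5–7 → average rank 6.
The 2 values of 434 occupy positions 9–10 → average rank (9+10)/2 = 9.5.
Ranks ≤ 9: {1, 2, 3.5, 3.5, 6, 6, 6, 8} → 8 values.

8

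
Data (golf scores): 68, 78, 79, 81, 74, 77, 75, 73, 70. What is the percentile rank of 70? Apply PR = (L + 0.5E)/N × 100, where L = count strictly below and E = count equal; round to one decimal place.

16.7

N = 9.
Strictly below 70: 1. Equal to 70: 1.
PR = (1 + 0.5·1)/9 × 100 = 16.7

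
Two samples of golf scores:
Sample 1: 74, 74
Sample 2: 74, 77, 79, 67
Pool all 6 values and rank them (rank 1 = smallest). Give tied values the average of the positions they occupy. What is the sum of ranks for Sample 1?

Sorted (ascending): 67, 74, 74, 74, 77, 79
The 3 values of 74 occupy positions 2–4 → average rank 3.
Sample 1 values → pooled ranks: 74→3, 74→3
Rank sum = 3 + 3 = 6

6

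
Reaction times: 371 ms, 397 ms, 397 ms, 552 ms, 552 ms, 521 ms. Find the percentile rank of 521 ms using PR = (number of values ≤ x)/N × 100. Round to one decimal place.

N = 6.
Strictly below 521: 3. Equal to 521: 1.
PR = 4/6 × 100 = 66.7

66.7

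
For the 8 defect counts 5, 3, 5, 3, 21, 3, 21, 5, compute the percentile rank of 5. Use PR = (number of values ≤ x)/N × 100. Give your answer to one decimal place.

75.0

N = 8.
Strictly below 5: 3. Equal to 5: 3.
PR = 6/8 × 100 = 75.0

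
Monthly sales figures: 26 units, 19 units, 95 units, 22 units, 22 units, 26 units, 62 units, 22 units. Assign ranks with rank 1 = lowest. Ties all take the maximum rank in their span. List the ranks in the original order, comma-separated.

6, 1, 8, 4, 4, 6, 7, 4

Sorted (ascending): 19, 22, 22, 22, 26, 26, 62, 95
The 3 values of 22 occupy positions 2–4 → each gets rank 4.
The 2 values of 26 occupy positions 5–6 → each gets rank 6.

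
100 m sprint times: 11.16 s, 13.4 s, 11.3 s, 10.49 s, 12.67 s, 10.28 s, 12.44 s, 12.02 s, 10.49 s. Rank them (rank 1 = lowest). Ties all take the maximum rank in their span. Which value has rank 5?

Sorted (ascending): 10.28, 10.49, 10.49, 11.16, 11.3, 12.02, 12.44, 12.67, 13.4
The 2 values of 10.49 occupy positions 2–3 → each gets rank 3.
Rank 5 → value 11.3.

11.3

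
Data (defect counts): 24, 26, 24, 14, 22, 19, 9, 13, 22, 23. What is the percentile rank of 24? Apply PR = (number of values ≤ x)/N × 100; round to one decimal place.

N = 10.
Strictly below 24: 7. Equal to 24: 2.
PR = 9/10 × 100 = 90.0

90.0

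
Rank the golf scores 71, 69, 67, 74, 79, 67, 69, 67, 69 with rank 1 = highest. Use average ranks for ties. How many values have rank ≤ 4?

Sorted (descending): 79, 74, 71, 69, 69, 69, 67, 67, 67
The 3 values of 69 occupy positions 4–6 → average rank 5.
The 3 values of 67 occupy positions 7–9 → average rank 8.
Ranks ≤ 4: {1, 2, 3} → 3 values.

3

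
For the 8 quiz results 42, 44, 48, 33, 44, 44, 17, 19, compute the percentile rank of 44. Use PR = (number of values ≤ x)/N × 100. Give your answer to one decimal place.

N = 8.
Strictly below 44: 4. Equal to 44: 3.
PR = 7/8 × 100 = 87.5

87.5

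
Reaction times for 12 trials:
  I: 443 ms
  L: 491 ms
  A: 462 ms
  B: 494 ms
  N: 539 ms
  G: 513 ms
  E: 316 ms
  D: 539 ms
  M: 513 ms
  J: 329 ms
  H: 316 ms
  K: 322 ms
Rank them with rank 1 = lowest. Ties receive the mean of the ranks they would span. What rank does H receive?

Sorted (ascending): 316, 316, 322, 329, 443, 462, 491, 494, 513, 513, 539, 539
The 2 values of 316 occupy positions 1–2 → average rank (1+2)/2 = 1.5.
The 2 values of 513 occupy positions 9–10 → average rank (9+10)/2 = 9.5.
The 2 values of 539 occupy positions 11–12 → average rank (11+12)/2 = 11.5.
H has value 316 ms → rank 1.5.

1.5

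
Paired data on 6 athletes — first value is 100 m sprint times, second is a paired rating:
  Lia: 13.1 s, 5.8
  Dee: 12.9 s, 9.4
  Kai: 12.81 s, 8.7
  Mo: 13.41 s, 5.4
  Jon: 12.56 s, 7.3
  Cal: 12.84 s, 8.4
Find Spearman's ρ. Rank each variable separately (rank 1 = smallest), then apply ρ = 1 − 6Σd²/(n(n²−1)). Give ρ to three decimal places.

Ranks of variable 1: 5, 4, 2, 6, 1, 3
Ranks of variable 2: 2, 6, 5, 1, 3, 4
d = r₁ − r₂: 3, -2, -3, 5, -2, -1
d²: 9, 4, 9, 25, 4, 1; Σd² = 52
ρ = 1 − 6·52/(6·35) = 1 − 312/210 = -0.486

-0.486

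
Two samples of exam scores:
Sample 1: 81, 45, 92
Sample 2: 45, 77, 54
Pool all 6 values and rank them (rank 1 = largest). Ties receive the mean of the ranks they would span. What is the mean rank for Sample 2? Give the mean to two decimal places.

Sorted (descending): 92, 81, 77, 54, 45, 45
The 2 values of 45 occupy positions 5–6 → average rank (5+6)/2 = 5.5.
Sample 2 values → pooled ranks: 45→5.5, 77→3, 54→4
Mean rank = (5.5 + 3 + 4) / 3 = 4.17

4.17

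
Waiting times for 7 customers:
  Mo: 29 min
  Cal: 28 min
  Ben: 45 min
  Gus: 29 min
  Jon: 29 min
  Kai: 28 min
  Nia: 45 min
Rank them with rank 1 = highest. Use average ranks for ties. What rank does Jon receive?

Sorted (descending): 45, 45, 29, 29, 29, 28, 28
The 2 values of 45 occupy positions 1–2 → average rank (1+2)/2 = 1.5.
The 3 values of 29 occupy positions 3–5 → average rank 4.
The 2 values of 28 occupy positions 6–7 → average rank (6+7)/2 = 6.5.
Jon has value 29 min → rank 4.

4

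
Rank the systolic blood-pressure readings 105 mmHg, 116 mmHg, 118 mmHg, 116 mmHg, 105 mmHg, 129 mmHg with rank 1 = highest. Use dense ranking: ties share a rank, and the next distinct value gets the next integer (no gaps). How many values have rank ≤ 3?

Sorted (descending): 129, 118, 116, 116, 105, 105
The 2 values of 116 share dense rank 3.
The 2 values of 105 share dense rank 4.
Remaining distinct values take the next consecutive integers.
Ranks ≤ 3: {1, 2, 3, 3} → 4 values.

4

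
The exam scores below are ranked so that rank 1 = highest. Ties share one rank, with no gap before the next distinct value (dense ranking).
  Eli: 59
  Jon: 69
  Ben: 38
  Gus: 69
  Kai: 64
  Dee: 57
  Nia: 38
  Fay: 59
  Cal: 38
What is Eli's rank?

Sorted (descending): 69, 69, 64, 59, 59, 57, 38, 38, 38
The 2 values of 69 share dense rank 1.
The 2 values of 59 share dense rank 3.
The 3 values of 38 share dense rank 5.
Remaining distinct values take the next consecutive integers.
Eli has value 59 → rank 3.

3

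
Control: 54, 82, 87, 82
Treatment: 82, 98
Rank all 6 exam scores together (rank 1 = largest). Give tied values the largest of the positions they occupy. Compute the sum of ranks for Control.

Sorted (descending): 98, 87, 82, 82, 82, 54
The 3 values of 82 occupy positions 3–5 → each gets rank 5.
Control values → pooled ranks: 54→6, 82→5, 87→2, 82→5
Rank sum = 6 + 5 + 2 + 5 = 18

18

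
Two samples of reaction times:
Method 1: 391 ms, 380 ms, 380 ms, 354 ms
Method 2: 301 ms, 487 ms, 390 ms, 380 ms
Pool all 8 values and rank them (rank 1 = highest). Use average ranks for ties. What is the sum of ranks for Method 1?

19

Sorted (descending): 487, 391, 390, 380, 380, 380, 354, 301
The 3 values of 380 occupy positions 4–6 → average rank 5.
Method 1 values → pooled ranks: 391→2, 380→5, 380→5, 354→7
Rank sum = 2 + 5 + 5 + 7 = 19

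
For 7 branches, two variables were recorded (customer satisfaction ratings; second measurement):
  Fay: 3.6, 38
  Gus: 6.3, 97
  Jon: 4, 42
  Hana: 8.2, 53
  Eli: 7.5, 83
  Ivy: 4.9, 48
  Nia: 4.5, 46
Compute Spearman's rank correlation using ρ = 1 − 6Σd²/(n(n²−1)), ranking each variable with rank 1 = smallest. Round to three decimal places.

Ranks of variable 1: 1, 5, 2, 7, 6, 4, 3
Ranks of variable 2: 1, 7, 2, 5, 6, 4, 3
d = r₁ − r₂: 0, -2, 0, 2, 0, 0, 0
d²: 0, 4, 0, 4, 0, 0, 0; Σd² = 8
ρ = 1 − 6·8/(7·48) = 1 − 48/336 = 0.857

0.857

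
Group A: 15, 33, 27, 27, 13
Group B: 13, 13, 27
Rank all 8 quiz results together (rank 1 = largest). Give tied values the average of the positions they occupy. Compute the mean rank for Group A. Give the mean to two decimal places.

Sorted (descending): 33, 27, 27, 27, 15, 13, 13, 13
The 3 values of 27 occupy positions 2–4 → average rank 3.
The 3 values of 13 occupy positions 6–8 → average rank 7.
Group A values → pooled ranks: 15→5, 33→1, 27→3, 27→3, 13→7
Mean rank = (5 + 1 + 3 + 3 + 7) / 5 = 3.80

3.80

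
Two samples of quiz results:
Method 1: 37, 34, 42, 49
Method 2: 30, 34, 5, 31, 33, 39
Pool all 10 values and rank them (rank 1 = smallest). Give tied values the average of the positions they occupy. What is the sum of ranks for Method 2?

23.5

Sorted (ascending): 5, 30, 31, 33, 34, 34, 37, 39, 42, 49
The 2 values of 34 occupy positions 5–6 → average rank (5+6)/2 = 5.5.
Method 2 values → pooled ranks: 30→2, 34→5.5, 5→1, 31→3, 33→4, 39→8
Rank sum = 2 + 5.5 + 1 + 3 + 4 + 8 = 23.5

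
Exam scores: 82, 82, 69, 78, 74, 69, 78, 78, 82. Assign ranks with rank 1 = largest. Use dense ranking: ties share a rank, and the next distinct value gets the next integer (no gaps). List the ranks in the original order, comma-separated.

1, 1, 4, 2, 3, 4, 2, 2, 1

Sorted (descending): 82, 82, 82, 78, 78, 78, 74, 69, 69
The 3 values of 82 share dense rank 1.
The 3 values of 78 share dense rank 2.
The 2 values of 69 share dense rank 4.
Remaining distinct values take the next consecutive integers.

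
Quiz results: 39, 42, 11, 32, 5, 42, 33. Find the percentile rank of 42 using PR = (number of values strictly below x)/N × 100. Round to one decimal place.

71.4

N = 7.
Strictly below 42: 5. Equal to 42: 2.
PR = 5/7 × 100 = 71.4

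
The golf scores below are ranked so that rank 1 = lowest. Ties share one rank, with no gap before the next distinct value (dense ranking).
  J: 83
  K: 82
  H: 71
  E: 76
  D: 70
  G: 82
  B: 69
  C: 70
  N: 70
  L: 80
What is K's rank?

6

Sorted (ascending): 69, 70, 70, 70, 71, 76, 80, 82, 82, 83
The 3 values of 70 share dense rank 2.
The 2 values of 82 share dense rank 6.
Remaining distinct values take the next consecutive integers.
K has value 82 → rank 6.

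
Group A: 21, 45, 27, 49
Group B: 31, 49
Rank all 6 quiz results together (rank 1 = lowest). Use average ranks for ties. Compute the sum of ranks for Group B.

8.5

Sorted (ascending): 21, 27, 31, 45, 49, 49
The 2 values of 49 occupy positions 5–6 → average rank (5+6)/2 = 5.5.
Group B values → pooled ranks: 31→3, 49→5.5
Rank sum = 3 + 5.5 = 8.5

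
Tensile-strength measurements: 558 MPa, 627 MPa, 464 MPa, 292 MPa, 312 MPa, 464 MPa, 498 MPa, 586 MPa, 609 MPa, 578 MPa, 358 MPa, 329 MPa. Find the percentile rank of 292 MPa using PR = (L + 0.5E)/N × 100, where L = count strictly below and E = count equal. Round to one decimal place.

N = 12.
Strictly below 292: 0. Equal to 292: 1.
PR = (0 + 0.5·1)/12 × 100 = 4.2

4.2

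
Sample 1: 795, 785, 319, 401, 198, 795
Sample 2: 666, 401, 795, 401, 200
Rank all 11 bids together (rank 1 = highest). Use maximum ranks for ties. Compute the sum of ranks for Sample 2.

34

Sorted (descending): 795, 795, 795, 785, 666, 401, 401, 401, 319, 200, 198
The 3 values of 795 occupy positions 1–3 → each gets rank 3.
The 3 values of 401 occupy positions 6–8 → each gets rank 8.
Sample 2 values → pooled ranks: 666→5, 401→8, 795→3, 401→8, 200→10
Rank sum = 5 + 8 + 3 + 8 + 10 = 34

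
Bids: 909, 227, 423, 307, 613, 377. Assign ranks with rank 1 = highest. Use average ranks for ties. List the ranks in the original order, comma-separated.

Sorted (descending): 909, 613, 423, 377, 307, 227
No ties — each value takes its position as its rank.

1, 6, 3, 5, 2, 4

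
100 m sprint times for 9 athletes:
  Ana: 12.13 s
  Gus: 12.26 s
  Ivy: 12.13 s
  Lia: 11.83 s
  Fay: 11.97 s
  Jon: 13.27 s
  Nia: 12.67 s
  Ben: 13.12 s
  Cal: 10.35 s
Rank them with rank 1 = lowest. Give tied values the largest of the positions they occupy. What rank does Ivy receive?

5

Sorted (ascending): 10.35, 11.83, 11.97, 12.13, 12.13, 12.26, 12.67, 13.12, 13.27
The 2 values of 12.13 occupy positions 4–5 → each gets rank 5.
Ivy has value 12.13 s → rank 5.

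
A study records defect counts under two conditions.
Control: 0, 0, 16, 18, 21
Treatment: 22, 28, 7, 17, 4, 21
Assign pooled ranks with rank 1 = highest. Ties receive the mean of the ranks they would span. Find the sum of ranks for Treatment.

Sorted (descending): 28, 22, 21, 21, 18, 17, 16, 7, 4, 0, 0
The 2 values of 21 occupy positions 3–4 → average rank (3+4)/2 = 3.5.
The 2 values of 0 occupy positions 10–11 → average rank (10+11)/2 = 10.5.
Treatment values → pooled ranks: 22→2, 28→1, 7→8, 17→6, 4→9, 21→3.5
Rank sum = 2 + 1 + 8 + 6 + 9 + 3.5 = 29.5

29.5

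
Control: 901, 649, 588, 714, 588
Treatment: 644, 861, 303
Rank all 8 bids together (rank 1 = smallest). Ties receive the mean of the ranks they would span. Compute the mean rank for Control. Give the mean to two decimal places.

4.80

Sorted (ascending): 303, 588, 588, 644, 649, 714, 861, 901
The 2 values of 588 occupy positions 2–3 → average rank (2+3)/2 = 2.5.
Control values → pooled ranks: 901→8, 649→5, 588→2.5, 714→6, 588→2.5
Mean rank = (8 + 5 + 2.5 + 6 + 2.5) / 5 = 4.80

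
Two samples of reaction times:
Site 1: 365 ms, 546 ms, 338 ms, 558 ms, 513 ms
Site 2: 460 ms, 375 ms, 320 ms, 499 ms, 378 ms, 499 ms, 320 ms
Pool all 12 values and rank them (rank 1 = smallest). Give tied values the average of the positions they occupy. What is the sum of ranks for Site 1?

40

Sorted (ascending): 320, 320, 338, 365, 375, 378, 460, 499, 499, 513, 546, 558
The 2 values of 320 occupy positions 1–2 → average rank (1+2)/2 = 1.5.
The 2 values of 499 occupy positions 8–9 → average rank (8+9)/2 = 8.5.
Site 1 values → pooled ranks: 365→4, 546→11, 338→3, 558→12, 513→10
Rank sum = 4 + 11 + 3 + 12 + 10 = 40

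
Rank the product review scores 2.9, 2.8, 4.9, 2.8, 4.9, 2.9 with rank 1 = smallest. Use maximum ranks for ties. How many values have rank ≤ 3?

2

Sorted (ascending): 2.8, 2.8, 2.9, 2.9, 4.9, 4.9
The 2 values of 2.8 occupy positions 1–2 → each gets rank 2.
The 2 values of 2.9 occupy positions 3–4 → each gets rank 4.
The 2 values of 4.9 occupy positions 5–6 → each gets rank 6.
Ranks ≤ 3: {2, 2} → 2 values.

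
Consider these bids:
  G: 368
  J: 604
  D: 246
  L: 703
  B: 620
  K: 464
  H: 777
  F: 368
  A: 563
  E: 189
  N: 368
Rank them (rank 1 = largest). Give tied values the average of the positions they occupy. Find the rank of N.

Sorted (descending): 777, 703, 620, 604, 563, 464, 368, 368, 368, 246, 189
The 3 values of 368 occupy positions 7–9 → average rank 8.
N has value 368 → rank 8.

8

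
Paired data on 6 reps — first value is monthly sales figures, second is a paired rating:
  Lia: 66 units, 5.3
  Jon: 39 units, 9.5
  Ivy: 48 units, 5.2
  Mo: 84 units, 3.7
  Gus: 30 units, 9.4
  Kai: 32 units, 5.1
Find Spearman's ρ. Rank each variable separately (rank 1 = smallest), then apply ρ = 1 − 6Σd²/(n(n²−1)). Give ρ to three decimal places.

-0.486

Ranks of variable 1: 5, 3, 4, 6, 1, 2
Ranks of variable 2: 4, 6, 3, 1, 5, 2
d = r₁ − r₂: 1, -3, 1, 5, -4, 0
d²: 1, 9, 1, 25, 16, 0; Σd² = 52
ρ = 1 − 6·52/(6·35) = 1 − 312/210 = -0.486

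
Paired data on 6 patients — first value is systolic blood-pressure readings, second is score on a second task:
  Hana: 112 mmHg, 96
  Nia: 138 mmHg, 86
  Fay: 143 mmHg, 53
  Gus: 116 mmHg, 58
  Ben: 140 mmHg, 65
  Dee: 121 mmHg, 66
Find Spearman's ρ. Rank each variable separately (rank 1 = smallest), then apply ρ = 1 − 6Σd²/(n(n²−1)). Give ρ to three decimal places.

-0.600

Ranks of variable 1: 1, 4, 6, 2, 5, 3
Ranks of variable 2: 6, 5, 1, 2, 3, 4
d = r₁ − r₂: -5, -1, 5, 0, 2, -1
d²: 25, 1, 25, 0, 4, 1; Σd² = 56
ρ = 1 − 6·56/(6·35) = 1 − 336/210 = -0.600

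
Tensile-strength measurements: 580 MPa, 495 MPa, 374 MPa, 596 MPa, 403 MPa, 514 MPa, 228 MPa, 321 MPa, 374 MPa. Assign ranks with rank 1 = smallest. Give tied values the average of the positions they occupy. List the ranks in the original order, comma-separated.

8, 6, 3.5, 9, 5, 7, 1, 2, 3.5

Sorted (ascending): 228, 321, 374, 374, 403, 495, 514, 580, 596
The 2 values of 374 occupy positions 3–4 → average rank (3+4)/2 = 3.5.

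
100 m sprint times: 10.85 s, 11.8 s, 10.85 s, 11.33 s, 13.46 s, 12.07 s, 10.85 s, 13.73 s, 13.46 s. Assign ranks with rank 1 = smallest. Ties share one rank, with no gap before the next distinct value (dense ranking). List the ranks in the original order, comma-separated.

1, 3, 1, 2, 5, 4, 1, 6, 5

Sorted (ascending): 10.85, 10.85, 10.85, 11.33, 11.8, 12.07, 13.46, 13.46, 13.73
The 3 values of 10.85 share dense rank 1.
The 2 values of 13.46 share dense rank 5.
Remaining distinct values take the next consecutive integers.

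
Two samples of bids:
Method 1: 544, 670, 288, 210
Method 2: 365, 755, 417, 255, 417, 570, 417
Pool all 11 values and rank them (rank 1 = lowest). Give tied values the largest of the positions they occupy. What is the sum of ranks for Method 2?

47

Sorted (ascending): 210, 255, 288, 365, 417, 417, 417, 544, 570, 670, 755
The 3 values of 417 occupy positions 5–7 → each gets rank 7.
Method 2 values → pooled ranks: 365→4, 755→11, 417→7, 255→2, 417→7, 570→9, 417→7
Rank sum = 4 + 11 + 7 + 2 + 7 + 9 + 7 = 47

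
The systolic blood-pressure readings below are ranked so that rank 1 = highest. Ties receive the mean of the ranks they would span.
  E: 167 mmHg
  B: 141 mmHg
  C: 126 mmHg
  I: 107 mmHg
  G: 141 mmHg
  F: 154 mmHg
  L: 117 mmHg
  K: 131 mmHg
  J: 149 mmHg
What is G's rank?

4.5

Sorted (descending): 167, 154, 149, 141, 141, 131, 126, 117, 107
The 2 values of 141 occupy positions 4–5 → average rank (4+5)/2 = 4.5.
G has value 141 mmHg → rank 4.5.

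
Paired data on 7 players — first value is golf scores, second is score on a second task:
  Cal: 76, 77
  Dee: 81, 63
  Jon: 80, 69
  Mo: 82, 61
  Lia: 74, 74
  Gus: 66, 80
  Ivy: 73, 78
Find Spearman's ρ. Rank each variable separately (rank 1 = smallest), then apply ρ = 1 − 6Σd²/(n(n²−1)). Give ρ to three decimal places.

Ranks of variable 1: 4, 6, 5, 7, 3, 1, 2
Ranks of variable 2: 5, 2, 3, 1, 4, 7, 6
d = r₁ − r₂: -1, 4, 2, 6, -1, -6, -4
d²: 1, 16, 4, 36, 1, 36, 16; Σd² = 110
ρ = 1 − 6·110/(7·48) = 1 − 660/336 = -0.964

-0.964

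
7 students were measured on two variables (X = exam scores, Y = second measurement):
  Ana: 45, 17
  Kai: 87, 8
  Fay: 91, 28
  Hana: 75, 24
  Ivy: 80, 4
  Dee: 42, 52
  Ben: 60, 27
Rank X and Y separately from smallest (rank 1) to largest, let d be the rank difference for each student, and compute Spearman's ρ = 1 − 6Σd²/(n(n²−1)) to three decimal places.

-0.321

Ranks of variable 1: 2, 6, 7, 4, 5, 1, 3
Ranks of variable 2: 3, 2, 6, 4, 1, 7, 5
d = r₁ − r₂: -1, 4, 1, 0, 4, -6, -2
d²: 1, 16, 1, 0, 16, 36, 4; Σd² = 74
ρ = 1 − 6·74/(7·48) = 1 − 444/336 = -0.321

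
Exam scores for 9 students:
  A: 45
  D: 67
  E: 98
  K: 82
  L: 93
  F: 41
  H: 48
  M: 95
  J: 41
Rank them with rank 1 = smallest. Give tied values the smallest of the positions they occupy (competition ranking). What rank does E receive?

9

Sorted (ascending): 41, 41, 45, 48, 67, 82, 93, 95, 98
The 2 values of 41 occupy positions 1–2 → each gets rank 1.
E has value 98 → rank 9.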